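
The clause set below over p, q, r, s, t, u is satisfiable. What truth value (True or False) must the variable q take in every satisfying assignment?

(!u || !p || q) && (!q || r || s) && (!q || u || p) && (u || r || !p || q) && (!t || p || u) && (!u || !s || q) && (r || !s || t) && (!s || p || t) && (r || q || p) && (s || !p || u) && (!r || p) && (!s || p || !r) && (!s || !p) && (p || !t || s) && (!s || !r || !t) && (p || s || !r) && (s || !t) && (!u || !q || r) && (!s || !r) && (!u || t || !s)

Suppose q = false.
Try u = false.
Try r = true.
(p) alone gives p = true.
(s) alone gives s = true.
Now (!s) is unsatisfied and unit — conflict.
So r must be the other value — set r = false.
(!p) alone gives p = false.
Now (p) is unsatisfied and unit — conflict.
Neither r = true nor r = false works.
So u must be the other value — set u = true.
(!p) alone gives p = false.
(!s) alone gives s = false.
(r) alone gives r = true.
Now (!r) is unsatisfied and unit — conflict.
Neither u = true nor u = false works.
So every satisfying assignment has q = True.

True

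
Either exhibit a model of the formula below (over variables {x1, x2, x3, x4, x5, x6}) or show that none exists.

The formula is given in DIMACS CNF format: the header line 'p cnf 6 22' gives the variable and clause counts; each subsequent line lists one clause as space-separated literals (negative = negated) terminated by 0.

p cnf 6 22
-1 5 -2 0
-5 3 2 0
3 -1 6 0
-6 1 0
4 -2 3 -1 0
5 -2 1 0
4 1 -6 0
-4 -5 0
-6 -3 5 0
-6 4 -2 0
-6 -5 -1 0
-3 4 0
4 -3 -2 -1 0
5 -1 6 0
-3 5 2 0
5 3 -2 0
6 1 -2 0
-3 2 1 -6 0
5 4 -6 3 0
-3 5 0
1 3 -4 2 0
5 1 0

Try x6 = True.
(x1) alone gives x1 = True.
(¬x5) alone gives x5 = False.
(¬x2) alone gives x2 = False.
(¬x3) alone gives x3 = False.
(x4) alone gives x4 = True.
Every clause now holds.

x1=True, x2=False, x3=False, x4=True, x5=False, x6=True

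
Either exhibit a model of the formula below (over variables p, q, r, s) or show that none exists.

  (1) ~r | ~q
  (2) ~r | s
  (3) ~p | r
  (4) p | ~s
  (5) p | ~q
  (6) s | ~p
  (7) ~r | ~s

p ↦ 0, q ↦ 0, r ↦ 0, s ↦ 0

Branch on r: set r = 0.
Unit clause (~p) forces p = 0.
Unit clause (~s) forces s = 0.
Unit clause (~q) forces q = 0.
All clauses are satisfied.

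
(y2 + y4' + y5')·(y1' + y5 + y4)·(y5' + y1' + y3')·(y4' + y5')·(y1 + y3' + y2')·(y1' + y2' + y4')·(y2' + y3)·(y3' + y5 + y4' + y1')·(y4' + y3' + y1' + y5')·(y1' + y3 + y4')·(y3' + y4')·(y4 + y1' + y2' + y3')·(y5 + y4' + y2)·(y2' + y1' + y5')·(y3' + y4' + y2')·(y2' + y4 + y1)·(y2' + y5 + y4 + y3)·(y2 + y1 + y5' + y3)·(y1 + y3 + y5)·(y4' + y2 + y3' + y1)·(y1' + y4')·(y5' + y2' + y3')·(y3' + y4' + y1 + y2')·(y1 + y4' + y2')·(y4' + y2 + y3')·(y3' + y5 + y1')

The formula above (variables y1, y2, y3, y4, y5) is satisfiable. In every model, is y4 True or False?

Suppose y4 = 1.
From the singleton clause (y5'), y5 = 0.
From the singleton clause (y3'), y3 = 0.
From the singleton clause (y2'), y2 = 0.
But (y2) is also a unit clause — contradiction.
So every satisfying assignment has y4 = False.

False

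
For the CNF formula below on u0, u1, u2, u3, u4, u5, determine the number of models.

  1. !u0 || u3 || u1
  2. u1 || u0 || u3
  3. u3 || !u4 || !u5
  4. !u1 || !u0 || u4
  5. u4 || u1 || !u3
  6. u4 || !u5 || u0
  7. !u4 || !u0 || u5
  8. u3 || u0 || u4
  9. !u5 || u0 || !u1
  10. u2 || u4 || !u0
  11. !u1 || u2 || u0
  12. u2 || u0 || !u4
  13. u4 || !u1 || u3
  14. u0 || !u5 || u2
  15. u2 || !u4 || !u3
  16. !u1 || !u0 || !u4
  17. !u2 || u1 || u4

There are 2^6 = 64 truth assignments over (u0, u1, u2, u3, u4, u5).
Split on u0. With u0 = true, the clauses containing u0 are satisfied and !u0 drops from the rest; 1 of the 2^5 = 32 assignments to the other variables satisfy what remains.
With u0 = false, by the same count on the reduced clause set, 5 assignments work.
Total: 1 + 5 = 6.

6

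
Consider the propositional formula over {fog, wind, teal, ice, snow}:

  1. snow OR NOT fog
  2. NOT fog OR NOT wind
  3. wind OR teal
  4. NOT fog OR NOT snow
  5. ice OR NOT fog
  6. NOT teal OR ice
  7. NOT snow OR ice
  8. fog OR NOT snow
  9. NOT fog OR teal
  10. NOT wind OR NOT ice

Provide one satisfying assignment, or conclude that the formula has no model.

Case snow = false:
The clause (NOT fog) is unit, so fog = false.
Case wind = false:
The clause (teal) is unit, so teal = true.
The clause (ice) is unit, so ice = true.
Every clause now holds.

fog ↦ false,  wind ↦ false,  teal ↦ true,  ice ↦ true,  snow ↦ false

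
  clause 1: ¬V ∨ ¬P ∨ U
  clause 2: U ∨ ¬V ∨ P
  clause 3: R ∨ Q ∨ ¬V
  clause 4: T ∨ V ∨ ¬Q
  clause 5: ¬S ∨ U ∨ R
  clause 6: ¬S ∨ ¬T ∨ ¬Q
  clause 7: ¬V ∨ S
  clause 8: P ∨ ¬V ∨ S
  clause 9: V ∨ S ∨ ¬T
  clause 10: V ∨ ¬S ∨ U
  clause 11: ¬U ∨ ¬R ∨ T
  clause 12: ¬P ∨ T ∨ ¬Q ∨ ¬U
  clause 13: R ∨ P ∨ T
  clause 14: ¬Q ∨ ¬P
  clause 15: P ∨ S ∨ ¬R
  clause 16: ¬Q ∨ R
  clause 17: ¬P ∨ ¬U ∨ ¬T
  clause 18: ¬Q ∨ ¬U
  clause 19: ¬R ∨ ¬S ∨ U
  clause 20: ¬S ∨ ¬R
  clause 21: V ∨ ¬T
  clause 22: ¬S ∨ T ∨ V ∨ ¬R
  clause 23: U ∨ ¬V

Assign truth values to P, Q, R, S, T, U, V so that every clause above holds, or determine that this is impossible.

P: True; Q: False; R: True; S: False; T: False; U: False; V: False

Suppose V = False.
The clause (¬T) is unit, so T = False.
The clause (¬Q) is unit, so Q = False.
Suppose S = False.
Suppose U = False.
Suppose R = True.
The clause (P) is unit, so P = True.
This assignment satisfies each clause.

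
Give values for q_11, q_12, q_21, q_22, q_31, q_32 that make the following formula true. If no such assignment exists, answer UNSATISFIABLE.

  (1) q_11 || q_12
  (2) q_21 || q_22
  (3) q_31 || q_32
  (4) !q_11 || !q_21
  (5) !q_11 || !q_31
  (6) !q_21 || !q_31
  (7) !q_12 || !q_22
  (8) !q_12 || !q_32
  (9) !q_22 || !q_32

UNSATISFIABLE

Case q_11 = true:
The clause (!q_21) is unit, so q_21 = false.
The clause (q_22) is unit, so q_22 = true.
The clause (!q_31) is unit, so q_31 = false.
The clause (q_32) is unit, so q_32 = true.
Now (!q_32) is unsatisfied and unit — conflict.
So q_11 must be the other value — set q_11 = false.
The clause (q_12) is unit, so q_12 = true.
The clause (!q_22) is unit, so q_22 = false.
The clause (q_21) is unit, so q_21 = true.
The clause (!q_31) is unit, so q_31 = false.
The clause (q_32) is unit, so q_32 = true.
Now (!q_32) is unsatisfied and unit — conflict.
Neither q_11 = true nor q_11 = false works.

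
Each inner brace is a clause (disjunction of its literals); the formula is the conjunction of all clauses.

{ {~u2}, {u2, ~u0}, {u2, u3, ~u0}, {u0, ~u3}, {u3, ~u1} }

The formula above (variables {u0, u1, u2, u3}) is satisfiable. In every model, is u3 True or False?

Suppose u3 = 1.
(~u2) alone gives u2 = 0.
(~u0) alone gives u0 = 0.
That conflicts with the unit clause (u0).
So every satisfying assignment has u3 = False.

False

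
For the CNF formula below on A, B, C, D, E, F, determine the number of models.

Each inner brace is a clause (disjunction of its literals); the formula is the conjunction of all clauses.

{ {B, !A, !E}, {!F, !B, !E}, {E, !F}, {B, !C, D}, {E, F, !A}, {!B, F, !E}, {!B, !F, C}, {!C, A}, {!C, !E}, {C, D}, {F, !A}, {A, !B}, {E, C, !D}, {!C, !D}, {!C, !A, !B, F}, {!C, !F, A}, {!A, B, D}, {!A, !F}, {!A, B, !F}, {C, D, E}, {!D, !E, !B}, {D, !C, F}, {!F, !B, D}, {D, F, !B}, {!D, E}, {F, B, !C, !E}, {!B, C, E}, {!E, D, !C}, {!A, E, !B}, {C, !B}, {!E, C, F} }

1

There are 2^6 = 64 truth assignments over (A, B, C, D, E, F).
Split on C. With C = true, the clauses containing C are satisfied and !C drops from the rest; 0 of the 2^5 = 32 assignments to the other variables satisfy what remains.
With C = false, by the same count on the reduced clause set, 1 assignment works.
(One model: A=F, B=F, C=F, D=T, E=T, F=T.)
Total: 0 + 1 = 1.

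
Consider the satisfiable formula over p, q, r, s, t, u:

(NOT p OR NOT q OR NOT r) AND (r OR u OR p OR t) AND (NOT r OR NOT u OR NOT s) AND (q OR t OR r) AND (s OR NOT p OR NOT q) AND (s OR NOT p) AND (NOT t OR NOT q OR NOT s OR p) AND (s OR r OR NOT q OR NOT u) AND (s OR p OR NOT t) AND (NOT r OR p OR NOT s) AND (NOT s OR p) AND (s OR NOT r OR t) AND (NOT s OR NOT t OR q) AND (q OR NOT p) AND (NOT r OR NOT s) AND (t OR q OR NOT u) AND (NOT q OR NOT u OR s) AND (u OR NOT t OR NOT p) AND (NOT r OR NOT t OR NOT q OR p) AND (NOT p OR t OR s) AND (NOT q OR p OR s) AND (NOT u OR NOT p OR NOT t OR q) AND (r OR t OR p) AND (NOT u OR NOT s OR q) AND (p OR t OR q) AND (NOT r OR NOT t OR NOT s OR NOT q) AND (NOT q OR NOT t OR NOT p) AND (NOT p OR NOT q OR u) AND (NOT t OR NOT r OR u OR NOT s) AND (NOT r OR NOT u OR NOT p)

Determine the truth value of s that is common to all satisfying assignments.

True

Suppose s = false.
Unit clause (NOT p) forces p = false.
Unit clause (NOT t) forces t = false.
Unit clause (NOT r) forces r = false.
But (r) is also a unit clause — contradiction.
So every satisfying assignment has s = True.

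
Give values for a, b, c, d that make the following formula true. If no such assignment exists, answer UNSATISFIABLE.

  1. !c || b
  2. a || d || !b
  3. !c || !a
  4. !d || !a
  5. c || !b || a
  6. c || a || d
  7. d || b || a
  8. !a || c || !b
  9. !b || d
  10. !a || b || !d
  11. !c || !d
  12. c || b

Suppose c = false.
From the singleton clause (b), b = true.
From the singleton clause (a), a = true.
But (!a) is also a unit clause — contradiction.
That branch fails; take c = true instead.
From the singleton clause (b), b = true.
From the singleton clause (!a), a = false.
From the singleton clause (d), d = true.
But (!d) is also a unit clause — contradiction.
Either choice for c ends in contradiction.

UNSATISFIABLE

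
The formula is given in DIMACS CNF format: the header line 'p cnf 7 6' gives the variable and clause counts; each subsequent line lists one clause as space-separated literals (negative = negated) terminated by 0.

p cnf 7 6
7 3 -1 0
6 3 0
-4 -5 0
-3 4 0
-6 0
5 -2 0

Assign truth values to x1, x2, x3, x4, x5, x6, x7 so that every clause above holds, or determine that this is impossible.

x1 ↦ True,  x2 ↦ False,  x3 ↦ True,  x4 ↦ True,  x5 ↦ False,  x6 ↦ False,  x7 ↦ True

Unit clause (¬x6) forces x6 = False.
Unit clause (x3) forces x3 = True.
Unit clause (x4) forces x4 = True.
Unit clause (¬x5) forces x5 = False.
Unit clause (¬x2) forces x2 = False.
Every clause is now satisfied; x1, x7 are unconstrained.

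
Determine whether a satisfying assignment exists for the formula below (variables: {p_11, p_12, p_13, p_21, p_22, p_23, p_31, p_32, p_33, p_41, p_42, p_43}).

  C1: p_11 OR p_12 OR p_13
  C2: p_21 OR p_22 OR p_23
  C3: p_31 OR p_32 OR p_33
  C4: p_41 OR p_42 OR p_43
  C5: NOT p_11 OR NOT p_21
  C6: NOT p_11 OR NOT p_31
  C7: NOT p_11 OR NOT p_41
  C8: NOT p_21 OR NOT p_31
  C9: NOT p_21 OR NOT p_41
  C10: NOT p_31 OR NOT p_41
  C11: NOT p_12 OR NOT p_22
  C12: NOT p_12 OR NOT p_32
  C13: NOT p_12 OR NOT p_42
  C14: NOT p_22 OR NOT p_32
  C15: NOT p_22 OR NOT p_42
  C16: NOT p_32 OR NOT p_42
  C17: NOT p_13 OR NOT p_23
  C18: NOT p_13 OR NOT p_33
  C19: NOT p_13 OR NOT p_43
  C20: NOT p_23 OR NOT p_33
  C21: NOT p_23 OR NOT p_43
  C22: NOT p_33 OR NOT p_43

Unsatisfiable

Suppose p_11 = false.
Suppose p_12 = true.
From the singleton clause (NOT p_22), p_22 = false.
From the singleton clause (NOT p_32), p_32 = false.
From the singleton clause (NOT p_42), p_42 = false.
Suppose p_21 = true.
From the singleton clause (NOT p_31), p_31 = false.
From the singleton clause (p_33), p_33 = true.
From the singleton clause (NOT p_41), p_41 = false.
From the singleton clause (p_43), p_43 = true.
Now (NOT p_43) is unsatisfied and unit — conflict.
Undo p_21 and try p_21 = false.
From the singleton clause (p_23), p_23 = true.
From the singleton clause (NOT p_13), p_13 = false.
From the singleton clause (NOT p_33), p_33 = false.
From the singleton clause (p_31), p_31 = true.
From the singleton clause (NOT p_41), p_41 = false.
From the singleton clause (p_43), p_43 = true.
Now (NOT p_43) is unsatisfied and unit — conflict.
Neither p_21 = true nor p_21 = false works.
Undo p_12 and try p_12 = false.
From the singleton clause (p_13), p_13 = true.
From the singleton clause (NOT p_23), p_23 = false.
From the singleton clause (NOT p_33), p_33 = false.
From the singleton clause (NOT p_43), p_43 = false.
Suppose p_21 = true.
From the singleton clause (NOT p_31), p_31 = false.
From the singleton clause (p_32), p_32 = true.
From the singleton clause (NOT p_41), p_41 = false.
From the singleton clause (p_42), p_42 = true.
Now (NOT p_42) is unsatisfied and unit — conflict.
Undo p_21 and try p_21 = false.
From the singleton clause (p_22), p_22 = true.
From the singleton clause (NOT p_32), p_32 = false.
From the singleton clause (p_31), p_31 = true.
From the singleton clause (NOT p_41), p_41 = false.
From the singleton clause (p_42), p_42 = true.
Now (NOT p_42) is unsatisfied and unit — conflict.
Neither p_21 = true nor p_21 = false works.
Neither p_12 = true nor p_12 = false works.
Undo p_11 and try p_11 = true.
From the singleton clause (NOT p_21), p_21 = false.
From the singleton clause (NOT p_31), p_31 = false.
From the singleton clause (NOT p_41), p_41 = false.
Suppose p_22 = true.
From the singleton clause (NOT p_12), p_12 = false.
From the singleton clause (NOT p_32), p_32 = false.
From the singleton clause (p_33), p_33 = true.
From the singleton clause (NOT p_42), p_42 = false.
From the singleton clause (p_43), p_43 = true.
Now (NOT p_43) is unsatisfied and unit — conflict.
Undo p_22 and try p_22 = false.
From the singleton clause (p_23), p_23 = true.
From the singleton clause (NOT p_13), p_13 = false.
From the singleton clause (NOT p_33), p_33 = false.
From the singleton clause (p_32), p_32 = true.
From the singleton clause (NOT p_12), p_12 = false.
From the singleton clause (NOT p_42), p_42 = false.
From the singleton clause (p_43), p_43 = true.
Now (NOT p_43) is unsatisfied and unit — conflict.
Neither p_22 = true nor p_22 = false works.
Neither p_11 = true nor p_11 = false works.
No assignment satisfies every clause.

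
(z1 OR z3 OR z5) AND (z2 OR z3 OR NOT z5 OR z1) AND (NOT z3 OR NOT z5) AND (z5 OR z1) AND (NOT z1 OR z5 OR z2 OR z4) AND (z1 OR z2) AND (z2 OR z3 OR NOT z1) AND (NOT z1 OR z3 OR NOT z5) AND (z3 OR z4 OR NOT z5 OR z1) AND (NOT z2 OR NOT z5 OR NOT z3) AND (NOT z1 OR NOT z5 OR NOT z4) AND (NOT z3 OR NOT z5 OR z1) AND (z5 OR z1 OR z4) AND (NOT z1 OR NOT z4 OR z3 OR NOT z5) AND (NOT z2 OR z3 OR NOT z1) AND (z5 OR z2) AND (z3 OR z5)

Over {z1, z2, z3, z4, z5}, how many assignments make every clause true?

3

There are 2^5 = 32 truth assignments over (z1, z2, z3, z4, z5).
Split on z2. With z2 = true, the clauses containing z2 are satisfied and NOT z2 drops from the rest; 3 of the 2^4 = 16 assignments to the other variables satisfy what remains.
With z2 = false, by the same count on the reduced clause set, 0 assignments work.
Total: 3 + 0 = 3.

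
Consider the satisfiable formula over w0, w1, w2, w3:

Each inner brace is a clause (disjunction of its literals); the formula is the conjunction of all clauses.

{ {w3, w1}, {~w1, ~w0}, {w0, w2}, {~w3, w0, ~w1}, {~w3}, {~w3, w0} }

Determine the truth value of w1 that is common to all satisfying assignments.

Suppose w1 = 0.
(w3) alone gives w3 = 1.
That conflicts with the unit clause (~w3).
So every satisfying assignment has w1 = True.

True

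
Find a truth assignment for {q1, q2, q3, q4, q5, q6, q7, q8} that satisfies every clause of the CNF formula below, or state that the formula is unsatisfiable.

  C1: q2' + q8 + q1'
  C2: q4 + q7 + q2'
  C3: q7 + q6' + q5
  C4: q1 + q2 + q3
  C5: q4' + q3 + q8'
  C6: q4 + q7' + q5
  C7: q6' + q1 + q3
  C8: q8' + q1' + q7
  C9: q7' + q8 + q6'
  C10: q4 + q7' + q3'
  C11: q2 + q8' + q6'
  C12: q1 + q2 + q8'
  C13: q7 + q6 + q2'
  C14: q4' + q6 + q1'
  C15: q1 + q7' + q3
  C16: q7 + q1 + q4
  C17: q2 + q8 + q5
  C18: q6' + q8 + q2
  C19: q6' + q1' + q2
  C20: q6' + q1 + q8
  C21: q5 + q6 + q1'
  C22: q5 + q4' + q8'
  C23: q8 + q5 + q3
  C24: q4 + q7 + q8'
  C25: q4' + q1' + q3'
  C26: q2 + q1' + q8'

q1=1,  q2=1,  q3=0,  q4=0,  q5=1,  q6=0,  q7=1,  q8=1

Suppose q2 = 1.
Suppose q8 = 1.
Suppose q4 = 0.
(q7) alone gives q7 = 1.
(q5) alone gives q5 = 1.
(q3') alone gives q3 = 0.
(q1) alone gives q1 = 1.
Every clause is now satisfied; q6 is unconstrained.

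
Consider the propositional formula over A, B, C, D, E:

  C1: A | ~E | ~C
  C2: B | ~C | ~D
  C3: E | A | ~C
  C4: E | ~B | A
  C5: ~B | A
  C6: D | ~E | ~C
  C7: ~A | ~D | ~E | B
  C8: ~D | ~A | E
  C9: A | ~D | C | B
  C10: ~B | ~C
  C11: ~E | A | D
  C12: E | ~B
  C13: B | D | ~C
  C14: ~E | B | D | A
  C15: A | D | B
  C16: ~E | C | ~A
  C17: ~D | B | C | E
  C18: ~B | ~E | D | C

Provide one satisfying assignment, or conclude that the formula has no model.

Case B = 0:
Case C = 0:
Case A = 1:
Unit clause (~E) forces E = 0.
Unit clause (~D) forces D = 0.
All clauses are satisfied.

A: 1; B: 0; C: 0; D: 0; E: 0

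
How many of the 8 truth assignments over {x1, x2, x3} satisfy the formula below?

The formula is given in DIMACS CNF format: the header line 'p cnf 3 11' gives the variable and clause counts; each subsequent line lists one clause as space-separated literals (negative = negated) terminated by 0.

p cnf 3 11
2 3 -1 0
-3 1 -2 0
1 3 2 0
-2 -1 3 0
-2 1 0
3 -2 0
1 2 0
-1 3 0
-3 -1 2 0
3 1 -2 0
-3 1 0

There are 2^3 = 8 truth assignments over (x1, x2, x3).
Check each against the 11 clauses (columns in the order x1, x2, x3):
  F F F  ✗ fails (x1 ∨ x3 ∨ x2)
  F F T  ✗ fails (x1 ∨ x2)
  F T F  ✗ fails (¬x2 ∨ x1)
  F T T  ✗ fails (¬x3 ∨ x1 ∨ ¬x2)
  T F F  ✗ fails (x2 ∨ x3 ∨ ¬x1)
  T F T  ✗ fails (¬x3 ∨ ¬x1 ∨ x2)
  T T F  ✗ fails (¬x2 ∨ ¬x1 ∨ x3)
  T T T  ✓ satisfies all
1 of the 8 rows is a model.

1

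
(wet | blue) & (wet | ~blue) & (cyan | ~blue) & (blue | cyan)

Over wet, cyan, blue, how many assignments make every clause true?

2

There are 2^3 = 8 truth assignments over (wet, cyan, blue).
Check each against the 4 clauses (columns in the order wet, cyan, blue):
  F F F  ✗ fails (wet | blue)
  F F T  ✗ fails (wet | ~blue)
  F T F  ✗ fails (wet | blue)
  F T T  ✗ fails (wet | ~blue)
  T F F  ✗ fails (blue | cyan)
  T F T  ✗ fails (cyan | ~blue)
  T T F  ✓ satisfies all
  T T T  ✓ satisfies all
2 of the 8 rows are models.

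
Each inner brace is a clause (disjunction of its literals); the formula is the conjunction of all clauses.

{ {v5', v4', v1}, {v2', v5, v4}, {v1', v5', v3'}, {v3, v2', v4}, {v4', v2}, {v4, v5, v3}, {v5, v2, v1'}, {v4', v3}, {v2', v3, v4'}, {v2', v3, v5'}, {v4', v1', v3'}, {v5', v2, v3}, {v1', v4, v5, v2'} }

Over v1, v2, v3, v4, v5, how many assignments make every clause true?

4

There are 2^5 = 32 truth assignments over (v1, v2, v3, v4, v5).
Split on v5. With v5 = 1, the clauses containing v5 are satisfied and v5' drops from the rest; 2 of the 2^4 = 16 assignments to the other variables satisfy what remains.
With v5 = 0, by the same count on the reduced clause set, 2 assignments work.
(One model: v1=F, v2=F, v3=T, v4=F, v5=F.)
Total: 2 + 2 = 4.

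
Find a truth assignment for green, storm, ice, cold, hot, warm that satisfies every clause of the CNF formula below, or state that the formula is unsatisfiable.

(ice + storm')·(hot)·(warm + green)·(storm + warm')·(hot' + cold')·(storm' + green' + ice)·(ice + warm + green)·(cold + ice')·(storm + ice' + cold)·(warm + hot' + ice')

green ↦ 1, storm ↦ 0, ice ↦ 0, cold ↦ 0, hot ↦ 1, warm ↦ 0

From the singleton clause (hot), hot = 1.
From the singleton clause (cold'), cold = 0.
From the singleton clause (ice'), ice = 0.
From the singleton clause (storm'), storm = 0.
From the singleton clause (warm'), warm = 0.
From the singleton clause (green), green = 1.
This assignment satisfies each clause.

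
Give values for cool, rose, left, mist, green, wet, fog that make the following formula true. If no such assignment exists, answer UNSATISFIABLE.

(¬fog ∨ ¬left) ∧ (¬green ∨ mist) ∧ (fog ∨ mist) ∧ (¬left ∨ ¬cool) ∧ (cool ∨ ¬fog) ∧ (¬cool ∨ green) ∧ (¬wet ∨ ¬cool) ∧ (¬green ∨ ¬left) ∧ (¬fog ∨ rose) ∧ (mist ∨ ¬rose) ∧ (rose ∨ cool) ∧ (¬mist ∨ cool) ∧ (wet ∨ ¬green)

Try fog = False.
(mist) alone gives mist = True.
(cool) alone gives cool = True.
(¬left) alone gives left = False.
(green) alone gives green = True.
(¬wet) alone gives wet = False.
But (wet) is also a unit clause — contradiction.
Backtrack on fog: now try fog = True.
(¬left) alone gives left = False.
(cool) alone gives cool = True.
(green) alone gives green = True.
(mist) alone gives mist = True.
(¬wet) alone gives wet = False.
But (wet) is also a unit clause — contradiction.
Either choice for fog ends in contradiction.

UNSATISFIABLE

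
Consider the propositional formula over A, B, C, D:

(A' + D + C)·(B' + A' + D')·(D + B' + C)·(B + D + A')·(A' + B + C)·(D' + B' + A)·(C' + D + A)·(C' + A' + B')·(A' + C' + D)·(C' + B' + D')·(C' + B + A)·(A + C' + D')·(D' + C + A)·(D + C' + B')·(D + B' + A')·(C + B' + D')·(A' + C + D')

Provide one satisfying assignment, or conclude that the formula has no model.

Case A = 0:
Case D = 0:
(C') alone gives C = 0.
(B') alone gives B = 0.
This assignment satisfies each clause.

A ↦ 0, B ↦ 0, C ↦ 0, D ↦ 0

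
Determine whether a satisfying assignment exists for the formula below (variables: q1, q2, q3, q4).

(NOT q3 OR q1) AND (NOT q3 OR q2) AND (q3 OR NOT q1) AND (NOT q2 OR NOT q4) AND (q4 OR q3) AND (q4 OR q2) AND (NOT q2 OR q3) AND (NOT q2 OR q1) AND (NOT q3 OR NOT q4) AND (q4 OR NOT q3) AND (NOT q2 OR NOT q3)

Branch on q3: set q3 = false.
(NOT q1) alone gives q1 = false.
(q4) alone gives q4 = true.
(NOT q2) alone gives q2 = false.
All clauses are satisfied.
A satisfying assignment: q1 ↦ false; q2 ↦ false; q3 ↦ false; q4 ↦ true.

Yes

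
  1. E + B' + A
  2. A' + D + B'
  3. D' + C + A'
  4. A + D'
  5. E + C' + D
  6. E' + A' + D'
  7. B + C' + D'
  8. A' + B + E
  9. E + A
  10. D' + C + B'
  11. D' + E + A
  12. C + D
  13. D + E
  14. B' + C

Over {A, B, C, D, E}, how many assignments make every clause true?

4

There are 2^5 = 32 truth assignments over (A, B, C, D, E).
Split on D. With D = 1, the clauses containing D are satisfied and D' drops from the rest; 1 of the 2^4 = 16 assignments to the other variables satisfy what remains.
With D = 0, by the same count on the reduced clause set, 3 assignments work.
Total: 1 + 3 = 4.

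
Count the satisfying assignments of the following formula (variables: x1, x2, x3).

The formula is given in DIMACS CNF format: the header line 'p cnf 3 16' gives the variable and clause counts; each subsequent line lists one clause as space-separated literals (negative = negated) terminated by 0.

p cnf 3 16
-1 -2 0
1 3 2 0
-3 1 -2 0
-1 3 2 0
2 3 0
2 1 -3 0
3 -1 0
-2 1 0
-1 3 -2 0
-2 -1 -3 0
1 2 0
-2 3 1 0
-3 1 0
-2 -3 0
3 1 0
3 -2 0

There are 2^3 = 8 truth assignments over (x1, x2, x3).
Check each against the 16 clauses (columns in the order x1, x2, x3):
  F F F  ✗ fails (x1 ∨ x3 ∨ x2)
  F F T  ✗ fails (x2 ∨ x1 ∨ ¬x3)
  F T F  ✗ fails (¬x2 ∨ x1)
  F T T  ✗ fails (¬x3 ∨ x1 ∨ ¬x2)
  T F F  ✗ fails (¬x1 ∨ x3 ∨ x2)
  T F T  ✓ satisfies all
  T T F  ✗ fails (¬x1 ∨ ¬x2)
  T T T  ✗ fails (¬x1 ∨ ¬x2)
1 of the 8 rows is a model.

1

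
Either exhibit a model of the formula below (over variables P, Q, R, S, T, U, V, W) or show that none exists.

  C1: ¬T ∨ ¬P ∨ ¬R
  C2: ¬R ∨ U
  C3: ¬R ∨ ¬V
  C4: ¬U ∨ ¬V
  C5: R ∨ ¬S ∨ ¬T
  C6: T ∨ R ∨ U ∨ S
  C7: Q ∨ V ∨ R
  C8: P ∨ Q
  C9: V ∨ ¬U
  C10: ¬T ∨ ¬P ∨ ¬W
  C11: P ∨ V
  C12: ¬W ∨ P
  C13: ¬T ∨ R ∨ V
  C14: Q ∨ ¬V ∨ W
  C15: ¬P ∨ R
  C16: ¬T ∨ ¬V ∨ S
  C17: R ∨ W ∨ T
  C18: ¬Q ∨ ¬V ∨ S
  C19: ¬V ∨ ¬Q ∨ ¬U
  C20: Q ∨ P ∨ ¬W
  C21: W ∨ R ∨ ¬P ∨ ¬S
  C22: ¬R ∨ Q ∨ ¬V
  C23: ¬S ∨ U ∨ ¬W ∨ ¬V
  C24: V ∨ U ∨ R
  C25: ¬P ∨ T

UNSATISFIABLE

Suppose R = False.
Unit clause (¬P) forces P = False.
Unit clause (Q) forces Q = True.
Unit clause (V) forces V = True.
Unit clause (¬U) forces U = False.
Unit clause (¬W) forces W = False.
Unit clause (T) forces T = True.
Unit clause (¬S) forces S = False.
But (S) is also a unit clause — contradiction.
That branch fails; take R = True instead.
Unit clause (U) forces U = True.
Unit clause (¬V) forces V = False.
But (V) is also a unit clause — contradiction.
Either choice for R ends in contradiction.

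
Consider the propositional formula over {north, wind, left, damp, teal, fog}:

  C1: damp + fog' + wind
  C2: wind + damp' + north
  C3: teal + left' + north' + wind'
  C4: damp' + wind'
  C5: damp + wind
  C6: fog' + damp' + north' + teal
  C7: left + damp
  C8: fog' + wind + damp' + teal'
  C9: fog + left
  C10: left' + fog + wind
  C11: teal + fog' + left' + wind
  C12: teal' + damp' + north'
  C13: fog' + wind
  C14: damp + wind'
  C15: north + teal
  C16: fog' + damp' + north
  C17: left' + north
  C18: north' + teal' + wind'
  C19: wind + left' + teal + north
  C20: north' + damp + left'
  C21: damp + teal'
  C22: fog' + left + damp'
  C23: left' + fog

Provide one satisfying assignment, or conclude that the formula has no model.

UNSATISFIABLE

Try damp = 0.
The clause (wind) is unit, so wind = 1.
Now (wind') is unsatisfied and unit — conflict.
Backtrack on damp: now try damp = 1.
The clause (wind') is unit, so wind = 0.
The clause (north) is unit, so north = 1.
The clause (teal') is unit, so teal = 0.
The clause (fog') is unit, so fog = 0.
The clause (left) is unit, so left = 1.
Now (left') is unsatisfied and unit — conflict.
Both values of damp lead to a conflict.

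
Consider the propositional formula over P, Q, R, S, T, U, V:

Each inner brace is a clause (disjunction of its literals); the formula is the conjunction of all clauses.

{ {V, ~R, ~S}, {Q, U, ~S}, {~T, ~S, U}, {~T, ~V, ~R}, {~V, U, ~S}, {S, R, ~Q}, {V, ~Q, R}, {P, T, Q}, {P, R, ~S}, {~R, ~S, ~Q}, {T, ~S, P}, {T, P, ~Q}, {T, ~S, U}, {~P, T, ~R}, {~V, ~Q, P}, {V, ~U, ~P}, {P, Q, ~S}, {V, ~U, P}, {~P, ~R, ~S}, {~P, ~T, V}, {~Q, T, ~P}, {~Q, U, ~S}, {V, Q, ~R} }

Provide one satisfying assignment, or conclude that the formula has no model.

Branch on V: set V = 1.
Branch on T: set T = 1.
Unit clause (~R) forces R = 0.
Branch on S: set S = 0.
Unit clause (~Q) forces Q = 0.
Every clause is now satisfied; P, U are unconstrained.

P ↦ 0,  Q ↦ 0,  R ↦ 0,  S ↦ 0,  T ↦ 1,  U ↦ 0,  V ↦ 1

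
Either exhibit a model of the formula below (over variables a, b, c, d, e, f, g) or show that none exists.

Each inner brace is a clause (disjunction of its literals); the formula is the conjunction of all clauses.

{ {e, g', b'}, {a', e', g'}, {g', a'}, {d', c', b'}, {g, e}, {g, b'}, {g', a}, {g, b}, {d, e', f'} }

UNSATISFIABLE

Try g = 0.
The clause (e) is unit, so e = 1.
The clause (b') is unit, so b = 0.
That conflicts with the unit clause (b).
That branch fails; take g = 1 instead.
The clause (a') is unit, so a = 0.
That conflicts with the unit clause (a).
Both values of g lead to a conflict.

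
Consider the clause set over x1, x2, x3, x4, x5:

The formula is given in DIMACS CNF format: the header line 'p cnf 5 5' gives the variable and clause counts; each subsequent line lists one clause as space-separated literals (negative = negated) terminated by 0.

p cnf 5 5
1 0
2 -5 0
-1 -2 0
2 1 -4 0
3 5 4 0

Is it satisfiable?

Yes, satisfiable

Unit clause (x1) forces x1 = True.
Unit clause (¬x2) forces x2 = False.
Unit clause (¬x5) forces x5 = False.
Branch on x3: set x3 = True.
No clause remains; x4 is free.
A satisfying assignment: x1: True, x2: False, x3: True, x4: True, x5: False.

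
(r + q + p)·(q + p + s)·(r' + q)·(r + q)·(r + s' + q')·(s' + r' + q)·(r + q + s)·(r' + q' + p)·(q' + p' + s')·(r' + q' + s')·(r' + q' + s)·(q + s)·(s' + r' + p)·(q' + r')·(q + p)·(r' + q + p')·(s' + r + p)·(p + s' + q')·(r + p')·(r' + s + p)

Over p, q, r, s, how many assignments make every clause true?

There are 2^4 = 16 truth assignments over (p, q, r, s).
Split on p. With p = 1, the clauses containing p are satisfied and p' drops from the rest; 0 of the 2^3 = 8 assignments to the other variables satisfy what remains.
With p = 0, by the same count on the reduced clause set, 1 assignment works.
(One model: p=F, q=T, r=F, s=F.)
Total: 0 + 1 = 1.

1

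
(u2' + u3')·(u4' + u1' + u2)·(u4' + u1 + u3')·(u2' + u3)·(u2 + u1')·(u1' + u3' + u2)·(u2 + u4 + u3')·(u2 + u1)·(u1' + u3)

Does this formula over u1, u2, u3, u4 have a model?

Branch on u2: set u2 = 0.
From the singleton clause (u1'), u1 = 0.
Now (u1) is unsatisfied and unit — conflict.
That branch fails; take u2 = 1 instead.
From the singleton clause (u3'), u3 = 0.
Now (u3) is unsatisfied and unit — conflict.
Either choice for u2 ends in contradiction.
No assignment satisfies every clause.

No, unsatisfiable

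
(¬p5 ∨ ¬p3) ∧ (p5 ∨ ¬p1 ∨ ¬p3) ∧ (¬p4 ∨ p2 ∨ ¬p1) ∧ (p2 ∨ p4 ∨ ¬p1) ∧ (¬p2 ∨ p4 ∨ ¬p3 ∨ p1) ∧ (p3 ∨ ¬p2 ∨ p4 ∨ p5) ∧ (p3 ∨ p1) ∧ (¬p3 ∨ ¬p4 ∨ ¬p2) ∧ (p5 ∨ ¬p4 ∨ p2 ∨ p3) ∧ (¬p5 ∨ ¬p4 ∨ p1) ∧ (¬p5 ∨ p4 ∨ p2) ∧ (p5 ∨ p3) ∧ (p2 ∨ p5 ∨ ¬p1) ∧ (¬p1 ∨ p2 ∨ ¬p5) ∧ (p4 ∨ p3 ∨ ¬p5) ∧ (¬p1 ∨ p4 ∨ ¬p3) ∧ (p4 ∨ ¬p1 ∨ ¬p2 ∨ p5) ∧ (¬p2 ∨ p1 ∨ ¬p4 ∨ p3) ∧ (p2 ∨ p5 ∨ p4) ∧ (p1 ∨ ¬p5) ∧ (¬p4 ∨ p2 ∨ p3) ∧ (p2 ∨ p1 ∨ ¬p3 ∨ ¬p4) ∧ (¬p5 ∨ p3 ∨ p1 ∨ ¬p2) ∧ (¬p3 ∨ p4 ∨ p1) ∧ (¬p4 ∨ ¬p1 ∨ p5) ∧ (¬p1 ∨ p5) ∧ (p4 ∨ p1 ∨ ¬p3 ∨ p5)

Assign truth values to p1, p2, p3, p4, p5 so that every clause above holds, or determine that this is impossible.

Try p5 = True.
The clause (¬p3) is unit, so p3 = False.
The clause (p1) is unit, so p1 = True.
The clause (p2) is unit, so p2 = True.
The clause (p4) is unit, so p4 = True.
All clauses are satisfied.

p1 ↦ True; p2 ↦ True; p3 ↦ False; p4 ↦ True; p5 ↦ True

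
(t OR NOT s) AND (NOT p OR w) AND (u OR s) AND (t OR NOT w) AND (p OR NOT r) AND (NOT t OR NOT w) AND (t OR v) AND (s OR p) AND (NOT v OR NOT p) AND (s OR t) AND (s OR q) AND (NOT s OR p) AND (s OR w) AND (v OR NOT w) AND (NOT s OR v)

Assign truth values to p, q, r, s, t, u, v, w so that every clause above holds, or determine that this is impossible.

UNSATISFIABLE

Try t = true.
Unit clause (NOT w) forces w = false.
Unit clause (NOT p) forces p = false.
Unit clause (NOT r) forces r = false.
Unit clause (s) forces s = true.
But (NOT s) is also a unit clause — contradiction.
Backtrack on t: now try t = false.
Unit clause (NOT s) forces s = false.
But (s) is also a unit clause — contradiction.
Either choice for t ends in contradiction.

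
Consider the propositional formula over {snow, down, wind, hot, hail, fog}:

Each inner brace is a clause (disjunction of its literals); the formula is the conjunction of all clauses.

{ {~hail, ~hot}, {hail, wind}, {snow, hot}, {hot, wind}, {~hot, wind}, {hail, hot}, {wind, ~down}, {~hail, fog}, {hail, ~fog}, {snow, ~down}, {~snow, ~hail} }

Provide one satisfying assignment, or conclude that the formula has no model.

snow: 0,  down: 0,  wind: 1,  hot: 1,  hail: 0,  fog: 0

Branch on hail: set hail = 0.
The clause (wind) is unit, so wind = 1.
The clause (hot) is unit, so hot = 1.
The clause (~fog) is unit, so fog = 0.
Branch on snow: set snow = 0.
The clause (~down) is unit, so down = 0.
Every clause now holds.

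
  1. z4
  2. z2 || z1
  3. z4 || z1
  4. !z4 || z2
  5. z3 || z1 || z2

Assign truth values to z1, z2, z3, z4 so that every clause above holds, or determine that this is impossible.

From the singleton clause (z4), z4 = true.
From the singleton clause (z2), z2 = true.
No clause remains; z1, z3 are free.

z1=true,  z2=true,  z3=false,  z4=true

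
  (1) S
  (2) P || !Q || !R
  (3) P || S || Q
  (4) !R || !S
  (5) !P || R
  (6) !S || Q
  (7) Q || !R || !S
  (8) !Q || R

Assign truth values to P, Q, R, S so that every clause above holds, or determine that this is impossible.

The clause (S) is unit, so S = true.
The clause (!R) is unit, so R = false.
The clause (!P) is unit, so P = false.
The clause (Q) is unit, so Q = true.
But (!Q) is also a unit clause — contradiction.

UNSATISFIABLE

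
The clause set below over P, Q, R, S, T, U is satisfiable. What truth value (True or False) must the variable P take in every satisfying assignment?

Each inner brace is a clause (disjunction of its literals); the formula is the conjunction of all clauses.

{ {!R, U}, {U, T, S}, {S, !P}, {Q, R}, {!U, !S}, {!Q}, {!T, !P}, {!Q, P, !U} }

Suppose P = true.
From the singleton clause (S), S = true.
From the singleton clause (!U), U = false.
From the singleton clause (!R), R = false.
From the singleton clause (Q), Q = true.
But (!Q) is also a unit clause — contradiction.
So every satisfying assignment has P = False.

False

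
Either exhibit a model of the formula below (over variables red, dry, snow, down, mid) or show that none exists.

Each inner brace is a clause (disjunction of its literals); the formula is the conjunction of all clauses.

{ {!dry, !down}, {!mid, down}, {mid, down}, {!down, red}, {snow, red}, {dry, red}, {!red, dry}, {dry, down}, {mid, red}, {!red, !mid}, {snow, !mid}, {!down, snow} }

Suppose dry = false.
The clause (red) is unit, so red = true.
Now (!red) is unsatisfied and unit — conflict.
So dry must be the other value — set dry = true.
The clause (!down) is unit, so down = false.
The clause (!mid) is unit, so mid = false.
Now (mid) is unsatisfied and unit — conflict.
Both values of dry lead to a conflict.

UNSATISFIABLE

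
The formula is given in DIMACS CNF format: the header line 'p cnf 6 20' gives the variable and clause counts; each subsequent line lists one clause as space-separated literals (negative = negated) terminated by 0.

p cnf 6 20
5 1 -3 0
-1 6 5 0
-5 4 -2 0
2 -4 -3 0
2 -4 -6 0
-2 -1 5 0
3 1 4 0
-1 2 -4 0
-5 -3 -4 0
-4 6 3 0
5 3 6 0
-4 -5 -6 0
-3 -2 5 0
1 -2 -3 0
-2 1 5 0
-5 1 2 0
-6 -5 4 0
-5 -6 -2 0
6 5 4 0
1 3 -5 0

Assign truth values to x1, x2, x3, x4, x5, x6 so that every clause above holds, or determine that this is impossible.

x1=True,  x2=False,  x3=True,  x4=False,  x5=False,  x6=True

Suppose x5 = False.
Suppose x1 = True.
The clause (x6) is unit, so x6 = True.
The clause (¬x2) is unit, so x2 = False.
The clause (¬x4) is unit, so x4 = False.
Every clause is now satisfied; x3 is unconstrained.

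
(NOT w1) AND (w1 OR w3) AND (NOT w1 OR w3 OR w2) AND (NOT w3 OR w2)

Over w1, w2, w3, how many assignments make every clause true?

1

There are 2^3 = 8 truth assignments over (w1, w2, w3).
Check each against the 4 clauses (columns in the order w1, w2, w3):
  F F F  ✗ fails (w1 OR w3)
  F F T  ✗ fails (NOT w3 OR w2)
  F T F  ✗ fails (w1 OR w3)
  F T T  ✓ satisfies all
  T F F  ✗ fails (NOT w1)
  T F T  ✗ fails (NOT w1)
  T T F  ✗ fails (NOT w1)
  T T T  ✗ fails (NOT w1)
1 of the 8 rows is a model.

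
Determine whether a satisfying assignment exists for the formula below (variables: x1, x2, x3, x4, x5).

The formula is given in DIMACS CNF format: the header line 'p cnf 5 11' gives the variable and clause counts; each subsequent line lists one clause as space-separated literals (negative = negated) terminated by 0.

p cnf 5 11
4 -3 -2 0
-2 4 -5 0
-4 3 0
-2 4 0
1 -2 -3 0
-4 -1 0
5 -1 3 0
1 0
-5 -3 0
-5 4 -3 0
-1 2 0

No

Unit clause (x1) forces x1 = True.
Unit clause (¬x4) forces x4 = False.
Unit clause (¬x2) forces x2 = False.
Now (x2) is unsatisfied and unit — conflict.
No assignment satisfies every clause.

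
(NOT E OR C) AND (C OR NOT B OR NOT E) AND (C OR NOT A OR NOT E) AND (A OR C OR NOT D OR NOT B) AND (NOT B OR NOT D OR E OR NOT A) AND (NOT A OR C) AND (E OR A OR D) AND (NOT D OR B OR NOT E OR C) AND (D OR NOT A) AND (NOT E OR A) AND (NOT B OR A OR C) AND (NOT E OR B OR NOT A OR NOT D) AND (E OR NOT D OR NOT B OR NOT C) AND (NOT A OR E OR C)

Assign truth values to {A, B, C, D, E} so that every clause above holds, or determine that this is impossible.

A ↦ true; B ↦ true; C ↦ true; D ↦ true; E ↦ true

Try E = true.
From the singleton clause (C), C = true.
From the singleton clause (A), A = true.
From the singleton clause (D), D = true.
From the singleton clause (B), B = true.
All clauses are satisfied.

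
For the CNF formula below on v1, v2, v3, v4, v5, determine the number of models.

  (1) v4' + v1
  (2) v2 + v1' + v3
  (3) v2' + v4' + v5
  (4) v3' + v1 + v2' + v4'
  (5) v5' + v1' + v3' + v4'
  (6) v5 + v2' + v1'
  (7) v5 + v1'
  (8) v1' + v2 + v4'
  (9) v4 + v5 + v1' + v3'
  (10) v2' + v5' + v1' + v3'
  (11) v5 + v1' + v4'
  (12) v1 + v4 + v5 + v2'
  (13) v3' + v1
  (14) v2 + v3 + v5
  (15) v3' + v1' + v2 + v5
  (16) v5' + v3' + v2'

5

There are 2^5 = 32 truth assignments over (v1, v2, v3, v4, v5).
Split on v5. With v5 = 1, the clauses containing v5 are satisfied and v5' drops from the rest; 5 of the 2^4 = 16 assignments to the other variables satisfy what remains.
With v5 = 0, by the same count on the reduced clause set, 0 assignments work.
(One model: v1=F, v2=F, v3=F, v4=F, v5=T.)
Total: 5 + 0 = 5.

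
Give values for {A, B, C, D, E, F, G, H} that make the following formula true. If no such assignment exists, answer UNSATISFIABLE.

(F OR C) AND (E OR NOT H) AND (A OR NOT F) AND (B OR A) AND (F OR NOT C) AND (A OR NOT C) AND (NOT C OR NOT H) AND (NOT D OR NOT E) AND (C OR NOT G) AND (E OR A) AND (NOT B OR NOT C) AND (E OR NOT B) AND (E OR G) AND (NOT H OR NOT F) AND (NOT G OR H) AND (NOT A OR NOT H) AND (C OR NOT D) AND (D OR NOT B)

A=true,  B=false,  C=false,  D=false,  E=true,  F=true,  G=false,  H=false

Case F = true:
Unit clause (A) forces A = true.
Unit clause (NOT H) forces H = false.
Unit clause (NOT G) forces G = false.
Unit clause (E) forces E = true.
Unit clause (NOT D) forces D = false.
Unit clause (NOT B) forces B = false.
All clauses hold; C can take either value.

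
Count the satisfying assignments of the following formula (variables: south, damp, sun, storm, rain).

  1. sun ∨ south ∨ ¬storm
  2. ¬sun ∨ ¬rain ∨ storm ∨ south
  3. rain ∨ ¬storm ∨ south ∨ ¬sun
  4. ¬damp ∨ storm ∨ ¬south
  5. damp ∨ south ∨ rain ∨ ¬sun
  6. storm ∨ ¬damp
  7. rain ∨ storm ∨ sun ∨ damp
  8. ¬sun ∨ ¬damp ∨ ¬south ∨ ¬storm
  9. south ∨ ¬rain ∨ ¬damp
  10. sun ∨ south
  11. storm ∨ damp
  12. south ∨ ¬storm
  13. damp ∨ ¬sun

There are 2^5 = 32 truth assignments over (south, damp, sun, storm, rain).
Split on south. With south = True, the clauses containing south are satisfied and ¬south drops from the rest; 4 of the 2^4 = 16 assignments to the other variables satisfy what remains.
With south = False, by the same count on the reduced clause set, 0 assignments work.
(One model: south=T, damp=F, sun=F, storm=T, rain=F.)
Total: 4 + 0 = 4.

4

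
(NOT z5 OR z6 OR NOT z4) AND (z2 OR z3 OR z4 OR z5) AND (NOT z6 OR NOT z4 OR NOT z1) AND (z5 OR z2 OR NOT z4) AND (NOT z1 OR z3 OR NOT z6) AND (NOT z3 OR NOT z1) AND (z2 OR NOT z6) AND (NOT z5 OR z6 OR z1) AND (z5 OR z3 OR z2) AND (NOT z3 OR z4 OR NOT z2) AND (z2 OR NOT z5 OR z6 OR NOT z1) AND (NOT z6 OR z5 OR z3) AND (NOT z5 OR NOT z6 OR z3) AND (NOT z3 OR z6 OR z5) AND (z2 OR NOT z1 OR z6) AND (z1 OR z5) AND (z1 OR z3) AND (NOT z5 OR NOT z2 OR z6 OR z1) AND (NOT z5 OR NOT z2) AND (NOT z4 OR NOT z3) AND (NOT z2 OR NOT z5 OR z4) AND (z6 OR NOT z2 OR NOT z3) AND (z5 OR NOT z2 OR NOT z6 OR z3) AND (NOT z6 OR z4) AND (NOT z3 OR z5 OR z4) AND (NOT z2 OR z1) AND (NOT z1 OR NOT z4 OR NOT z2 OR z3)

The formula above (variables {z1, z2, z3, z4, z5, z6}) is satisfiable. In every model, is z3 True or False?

Suppose z3 = true.
(NOT z1) alone gives z1 = false.
(z5) alone gives z5 = true.
(z6) alone gives z6 = true.
(z2) alone gives z2 = true.
That conflicts with the unit clause (NOT z2).
So every satisfying assignment has z3 = False.

False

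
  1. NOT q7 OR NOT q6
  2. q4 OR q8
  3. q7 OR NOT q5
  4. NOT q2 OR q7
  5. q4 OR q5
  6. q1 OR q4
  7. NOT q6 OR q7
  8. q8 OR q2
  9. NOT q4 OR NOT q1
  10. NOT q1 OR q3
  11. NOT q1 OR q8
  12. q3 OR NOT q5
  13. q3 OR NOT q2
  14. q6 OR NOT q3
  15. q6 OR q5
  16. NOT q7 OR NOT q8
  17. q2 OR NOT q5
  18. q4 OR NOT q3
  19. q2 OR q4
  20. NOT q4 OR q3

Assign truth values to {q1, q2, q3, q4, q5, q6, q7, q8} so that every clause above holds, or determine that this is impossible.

UNSATISFIABLE

Branch on q7: set q7 = false.
The clause (NOT q5) is unit, so q5 = false.
The clause (NOT q2) is unit, so q2 = false.
The clause (q4) is unit, so q4 = true.
The clause (NOT q6) is unit, so q6 = false.
That conflicts with the unit clause (q6).
Undo q7 and try q7 = true.
The clause (NOT q6) is unit, so q6 = false.
The clause (NOT q3) is unit, so q3 = false.
The clause (NOT q1) is unit, so q1 = false.
The clause (q4) is unit, so q4 = true.
That conflicts with the unit clause (NOT q4).
Either choice for q7 ends in contradiction.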